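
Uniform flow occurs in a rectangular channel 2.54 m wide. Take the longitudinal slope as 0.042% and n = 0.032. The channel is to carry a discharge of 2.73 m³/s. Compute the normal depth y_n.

Manning's equation rearranged: A R^(2/3) = nQ / (1·√S) = 0.032 × 2.73 / (√0.00042) = 4.263.
At y = 1.65 m: A R^(2/3) = 3.359 — too small.
At y = 2.2 m: A R^(2/3) = 4.836 — too large.
At y = 1.99 m: A R^(2/3) = 4.266 — matches.

y_n = 1.99 m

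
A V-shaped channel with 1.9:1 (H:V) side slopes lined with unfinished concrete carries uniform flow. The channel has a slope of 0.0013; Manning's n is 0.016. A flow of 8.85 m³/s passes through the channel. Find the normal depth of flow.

Manning's equation rearranged: A R^(2/3) = nQ / (1·√S) = 0.016 × 8.85 / (√0.0013) = 3.927.
Try y = 1.99 m: A R^(2/3) = 6.912 — high.
Try y = 1.61 m: A R^(2/3) = 3.928 — ≈ 3.927.

y_n = 1.61 m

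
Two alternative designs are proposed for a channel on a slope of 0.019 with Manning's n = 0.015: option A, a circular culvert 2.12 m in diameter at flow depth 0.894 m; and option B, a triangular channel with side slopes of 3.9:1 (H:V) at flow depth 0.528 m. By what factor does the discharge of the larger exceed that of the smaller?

Channel A: For a circular section of diameter D = 2.12 m at depth y = 0.894 m, the central angle is θ = 2 arccos(1 − 2y/D) = 2.827 rad. Then A = (D²/8)(θ − sin θ) = 1.414 m² and P = Dθ/2 = 2.997 m. Hydraulic radius R = A/P = 1.414/2.997 = 0.472 m. Q_A = (1/0.015)·1.414·0.472^(2/3)·√0.019 = 7.88 m³/s.
Channel B: For a triangular section with side slope z = 3.9: A = zy² = 3.9×0.528² = 1.087 m²; P = 2y√(1+z²) = 2×0.528×4.026 = 4.252 m. Hydraulic radius R = A/P = 1.087/4.252 = 0.2557 m. Q_B = (1/0.015)·1.087·0.2557^(2/3)·√0.019 = 4.025 m³/s.
The larger discharge is 7.88 m³/s and the smaller is 4.025 m³/s; the ratio is 1.96.

1.96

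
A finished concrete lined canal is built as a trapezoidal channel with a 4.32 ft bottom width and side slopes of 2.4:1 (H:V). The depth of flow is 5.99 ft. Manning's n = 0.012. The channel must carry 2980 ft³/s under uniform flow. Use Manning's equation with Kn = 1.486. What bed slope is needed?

S = 0.00997

With bottom width b = 4.32 ft and side slope z = 2.4: A = (b + zy)y = (4.32 + 2.4×5.99)×5.99 = 112 ft²; P = b + 2y√(1+z²) = 4.32 + 2×5.99×2.6 = 35.47 ft.
Hydraulic radius R = A/P = 112/35.47 = 3.157 ft.
From Manning's equation, S = [nQ / (1.486 A R^(2/3))]² = [0.012 × 2980 / (1.486 × 112 × 3.157^(2/3))]² = 0.00997.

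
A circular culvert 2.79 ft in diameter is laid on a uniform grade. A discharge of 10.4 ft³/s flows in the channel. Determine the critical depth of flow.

y_c = 1.04 ft

At critical depth, Q² T / (g A³) = 1, i.e. A³/T = Q²/g = 10.4²/32.2 = 3.359.
Try y = 0.816 ft: A³/T = 1.301 — low.
Try y = 1.18 ft: A³/T = 5.396 — high.
Try y = 1.04 ft: A³/T = 3.322 — close enough.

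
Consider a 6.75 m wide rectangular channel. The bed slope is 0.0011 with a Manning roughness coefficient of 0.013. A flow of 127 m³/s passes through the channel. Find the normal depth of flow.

Manning's equation rearranged: A R^(2/3) = nQ / (1·√S) = 0.013 × 127 / (√0.0011) = 49.78.
Trying y = 5.7 m: A R^(2/3) = 63.49 — high.
Trying y = 3.66 m: A R^(2/3) = 35.96 — low.
Trying y = 4.7 m: A R^(2/3) = 49.76 — ≈ 49.78.

y_n = 4.7 m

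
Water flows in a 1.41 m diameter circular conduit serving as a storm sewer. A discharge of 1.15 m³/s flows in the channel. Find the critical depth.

At critical depth, Q² T / (g A³) = 1, i.e. A³/T = Q²/g = 1.15²/9.81 = 0.1348.
Try y = 0.413 m: A³/T = 0.04313 — short.
Try y = 0.637 m: A³/T = 0.229 — over.
Try y = 0.555 m: A³/T = 0.135 — matches.

y_c = 0.555 m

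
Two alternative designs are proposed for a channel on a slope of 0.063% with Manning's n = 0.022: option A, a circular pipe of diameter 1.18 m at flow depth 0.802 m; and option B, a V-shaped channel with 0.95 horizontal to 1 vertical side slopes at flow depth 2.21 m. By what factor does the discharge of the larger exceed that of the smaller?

9.91

Channel A: For a circular section of diameter D = 1.18 m at depth y = 0.802 m, the central angle is θ = 2 arccos(1 − 2y/D) = 3.877 rad. Then A = (D²/8)(θ − sin θ) = 0.7915 m² and P = Dθ/2 = 2.287 m. Hydraulic radius R = A/P = 0.7915/2.287 = 0.346 m. Q_A = (1/0.022)·0.7915·0.346^(2/3)·√0.00063 = 0.4451 m³/s.
Channel B: For a triangular section with side slope z = 0.95: A = zy² = 0.95×2.21² = 4.64 m²; P = 2y√(1+z²) = 2×2.21×1.379 = 6.097 m. Hydraulic radius R = A/P = 4.64/6.097 = 0.7611 m. Q_B = (1/0.022)·4.64·0.7611^(2/3)·√0.00063 = 4.413 m³/s.
The larger discharge is 4.413 m³/s and the smaller is 0.4451 m³/s; the ratio is 9.91.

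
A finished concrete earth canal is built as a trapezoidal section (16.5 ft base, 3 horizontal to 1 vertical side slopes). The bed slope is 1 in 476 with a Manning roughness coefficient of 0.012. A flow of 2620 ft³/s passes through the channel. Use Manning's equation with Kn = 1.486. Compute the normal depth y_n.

y_n = 5.75 ft

Manning's equation rearranged: A R^(2/3) = nQ / (1.486·√S) = 0.012 × 2620 / (1.486 × √0.002101) = 461.6.
Trying y = 4.67 ft: A R^(2/3) = 302.6 — low.
Trying y = 5.75 ft: A R^(2/3) = 461.8 — ≈ 461.6.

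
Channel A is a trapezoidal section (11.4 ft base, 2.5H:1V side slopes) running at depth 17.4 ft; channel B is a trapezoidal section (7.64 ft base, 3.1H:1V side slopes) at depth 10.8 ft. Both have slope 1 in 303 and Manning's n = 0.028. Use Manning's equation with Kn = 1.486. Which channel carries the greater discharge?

channel A

Channel A: With bottom width b = 11.4 ft and side slope z = 2.5: A = (b + zy)y = (11.4 + 2.5×17.4)×17.4 = 955.3 ft²; P = b + 2y√(1+z²) = 11.4 + 2×17.4×2.693 = 105.1 ft. Hydraulic radius R = A/P = 955.3/105.1 = 9.089 ft. Q_A = (1.486/0.028)·955.3·9.089^(2/3)·√0.0033 = 12680 ft³/s.
Channel B: With bottom width b = 7.64 ft and side slope z = 3.1: A = (b + zy)y = (7.64 + 3.1×10.8)×10.8 = 444.1 ft²; P = b + 2y√(1+z²) = 7.64 + 2×10.8×3.257 = 78 ft. Hydraulic radius R = A/P = 444.1/78 = 5.694 ft. Q_B = (1.486/0.028)·444.1·5.694^(2/3)·√0.0033 = 4317 ft³/s.
Q_A = 12680 ft³/s vs Q_B = 4317 ft³/s, so channel A carries more.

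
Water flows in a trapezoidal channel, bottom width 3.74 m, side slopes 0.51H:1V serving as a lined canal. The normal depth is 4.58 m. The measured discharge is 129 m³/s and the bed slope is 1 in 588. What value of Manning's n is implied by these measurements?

n = 0.014

With bottom width b = 3.74 m and side slope z = 0.51: A = (b + zy)y = (3.74 + 0.51×4.58)×4.58 = 27.83 m²; P = b + 2y√(1+z²) = 3.74 + 2×4.58×1.123 = 14.02 m.
Hydraulic radius R = A/P = 27.83/14.02 = 1.984 m.
Rearranging Manning's equation: n = (1/Q) A R^(2/3) S^(1/2) = (1/129) × 27.83 × 1.984^(2/3) × √0.001701 = 0.014.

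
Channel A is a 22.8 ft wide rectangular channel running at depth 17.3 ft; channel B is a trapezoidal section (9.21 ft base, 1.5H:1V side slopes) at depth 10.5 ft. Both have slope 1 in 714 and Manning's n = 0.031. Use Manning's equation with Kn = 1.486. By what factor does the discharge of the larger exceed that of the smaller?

1.73

Channel A: Flow area A = b·y = 22.8 × 17.3 = 394.4 ft². Wetted perimeter P = b + 2y = 22.8 + 2×17.3 = 57.4 ft. Hydraulic radius R = A/P = 394.4/57.4 = 6.872 ft. Q_A = (1.486/0.031)·394.4·6.872^(2/3)·√0.001401 = 2558 ft³/s.
Channel B: With bottom width b = 9.21 ft and side slope z = 1.5: A = (b + zy)y = (9.21 + 1.5×10.5)×10.5 = 262.1 ft²; P = b + 2y√(1+z²) = 9.21 + 2×10.5×1.803 = 47.07 ft. Hydraulic radius R = A/P = 262.1/47.07 = 5.568 ft. Q_B = (1.486/0.031)·262.1·5.568^(2/3)·√0.001401 = 1477 ft³/s.
The larger discharge is 2558 ft³/s and the smaller is 1477 ft³/s; the ratio is 1.73.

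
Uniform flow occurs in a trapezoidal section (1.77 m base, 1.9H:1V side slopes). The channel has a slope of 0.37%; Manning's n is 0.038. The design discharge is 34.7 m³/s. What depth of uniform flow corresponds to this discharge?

y_n = 2.62 m

Manning's equation rearranged: A R^(2/3) = nQ / (1·√S) = 0.038 × 34.7 / (√0.0037) = 21.68.
Trying y = 2.11 m: A R^(2/3) = 13.2 — short.
Trying y = 3.14 m: A R^(2/3) = 33.13 — over.
Trying y = 2.62 m: A R^(2/3) = 21.68 — matches.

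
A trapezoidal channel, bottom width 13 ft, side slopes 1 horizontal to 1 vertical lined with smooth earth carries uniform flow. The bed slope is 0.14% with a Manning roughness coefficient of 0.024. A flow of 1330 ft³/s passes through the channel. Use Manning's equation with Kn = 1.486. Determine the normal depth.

Manning's equation rearranged: A R^(2/3) = nQ / (1.486·√S) = 0.024 × 1330 / (1.486 × √0.0014) = 574.1.
Try y = 10.2 ft: A R^(2/3) = 751.1 — too large.
Try y = 8.87 ft: A R^(2/3) = 574.2 — ≈ 574.1.

y_n = 8.87 ft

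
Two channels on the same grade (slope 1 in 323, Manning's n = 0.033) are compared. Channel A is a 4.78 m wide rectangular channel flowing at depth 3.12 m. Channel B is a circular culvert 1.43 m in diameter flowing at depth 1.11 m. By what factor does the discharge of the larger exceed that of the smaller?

23.8

Channel A: Flow area A = b·y = 4.78 × 3.12 = 14.91 m². Wetted perimeter P = b + 2y = 4.78 + 2×3.12 = 11.02 m. Hydraulic radius R = A/P = 14.91/11.02 = 1.353 m. Q_A = (1/0.033)·14.91·1.353^(2/3)·√0.003096 = 30.77 m³/s.
Channel B: For a circular section of diameter D = 1.43 m at depth y = 1.11 m, the central angle is θ = 2 arccos(1 − 2y/D) = 4.312 rad. Then A = (D²/8)(θ − sin θ) = 1.338 m² and P = Dθ/2 = 3.083 m. Hydraulic radius R = A/P = 1.338/3.083 = 0.4339 m. Q_B = (1/0.033)·1.338·0.4339^(2/3)·√0.003096 = 1.293 m³/s.
The larger discharge is 30.77 m³/s and the smaller is 1.293 m³/s; the ratio is 23.8.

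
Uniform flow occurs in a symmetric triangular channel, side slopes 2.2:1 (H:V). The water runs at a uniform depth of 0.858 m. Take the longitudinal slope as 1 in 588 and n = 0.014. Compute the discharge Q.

For a triangular section with side slope z = 2.2: A = zy² = 2.2×0.858² = 1.62 m²; P = 2y√(1+z²) = 2×0.858×2.417 = 4.147 m.
Hydraulic radius R = A/P = 1.62/4.147 = 0.3905 m.
Manning's equation: Q = (1/n) A R^(2/3) S^(1/2) = (1/0.014) × 1.62 × 0.3905^(2/3) × 0.001701^(1/2) = 2.55 m³/s.

Q = 2.55 m³/s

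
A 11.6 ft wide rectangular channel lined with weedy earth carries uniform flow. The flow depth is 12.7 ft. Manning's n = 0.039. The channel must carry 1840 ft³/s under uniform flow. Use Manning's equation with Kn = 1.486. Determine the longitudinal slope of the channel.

Flow area A = b·y = 11.6 × 12.7 = 147.3 ft². Wetted perimeter P = b + 2y = 11.6 + 2×12.7 = 37 ft.
Hydraulic radius R = A/P = 147.3/37 = 3.982 ft.
From Manning's equation, S = [nQ / (1.486 A R^(2/3))]² = [0.039 × 1840 / (1.486 × 147.3 × 3.982^(2/3))]² = 0.017.

S = 0.017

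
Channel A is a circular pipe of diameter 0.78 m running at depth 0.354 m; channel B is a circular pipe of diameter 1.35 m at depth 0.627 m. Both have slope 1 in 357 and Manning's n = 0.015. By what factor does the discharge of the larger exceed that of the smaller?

4.5

Channel A: For a circular section of diameter D = 0.78 m at depth y = 0.354 m, the central angle is θ = 2 arccos(1 − 2y/D) = 2.957 rad. Then A = (D²/8)(θ − sin θ) = 0.2109 m² and P = Dθ/2 = 1.153 m. Hydraulic radius R = A/P = 0.2109/1.153 = 0.1829 m. Q_A = (1/0.015)·0.2109·0.1829^(2/3)·√0.002801 = 0.2397 m³/s.
Channel B: For a circular section of diameter D = 1.35 m at depth y = 0.627 m, the central angle is θ = 2 arccos(1 − 2y/D) = 2.999 rad. Then A = (D²/8)(θ − sin θ) = 0.6509 m² and P = Dθ/2 = 2.024 m. Hydraulic radius R = A/P = 0.6509/2.024 = 0.3215 m. Q_B = (1/0.015)·0.6509·0.3215^(2/3)·√0.002801 = 1.078 m³/s.
The larger discharge is 1.078 m³/s and the smaller is 0.2397 m³/s; the ratio is 4.5.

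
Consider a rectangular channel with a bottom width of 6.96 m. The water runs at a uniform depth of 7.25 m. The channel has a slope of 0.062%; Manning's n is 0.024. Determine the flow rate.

Flow area A = b·y = 6.96 × 7.25 = 50.46 m². Wetted perimeter P = b + 2y = 6.96 + 2×7.25 = 21.46 m.
Hydraulic radius R = A/P = 50.46/21.46 = 2.351 m.
Manning's equation: Q = (1/n) A R^(2/3) S^(1/2) = (1/0.024) × 50.46 × 2.351^(2/3) × 0.00062^(1/2) = 92.6 m³/s.

Q = 92.6 m³/s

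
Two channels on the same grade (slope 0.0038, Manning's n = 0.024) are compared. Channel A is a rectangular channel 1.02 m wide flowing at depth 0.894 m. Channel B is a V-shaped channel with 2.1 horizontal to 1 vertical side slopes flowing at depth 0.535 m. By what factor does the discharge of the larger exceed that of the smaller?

1.85

Channel A: Flow area A = b·y = 1.02 × 0.894 = 0.9119 m². Wetted perimeter P = b + 2y = 1.02 + 2×0.894 = 2.808 m. Hydraulic radius R = A/P = 0.9119/2.808 = 0.3247 m. Q_A = (1/0.024)·0.9119·0.3247^(2/3)·√0.0038 = 1.107 m³/s.
Channel B: For a triangular section with side slope z = 2.1: A = zy² = 2.1×0.535² = 0.6011 m²; P = 2y√(1+z²) = 2×0.535×2.326 = 2.489 m. Hydraulic radius R = A/P = 0.6011/2.489 = 0.2415 m. Q_B = (1/0.024)·0.6011·0.2415^(2/3)·√0.0038 = 0.5987 m³/s.
The larger discharge is 1.107 m³/s and the smaller is 0.5987 m³/s; the ratio is 1.85.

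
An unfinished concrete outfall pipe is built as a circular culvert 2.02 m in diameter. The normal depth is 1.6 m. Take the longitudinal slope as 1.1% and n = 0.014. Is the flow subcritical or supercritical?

supercritical

For a circular section of diameter D = 2.02 m at depth y = 1.6 m, the central angle is θ = 2 arccos(1 − 2y/D) = 4.389 rad. Then A = (D²/8)(θ − sin θ) = 2.722 m² and P = Dθ/2 = 4.433 m.
Hydraulic radius R = A/P = 2.722/4.433 = 0.6141 m.
V = (1/n) R^(2/3) √S = (1/0.014) × 0.6141^(2/3) × √0.011 = 5.412 m/s. Hydraulic depth D_h = A/T = 2.722/1.64 = 1.66 m.
Froude number Fr = V/√(g·D_h) = 5.412/√(9.81×1.66) = 1.34, which is greater than 1, so the flow is supercritical.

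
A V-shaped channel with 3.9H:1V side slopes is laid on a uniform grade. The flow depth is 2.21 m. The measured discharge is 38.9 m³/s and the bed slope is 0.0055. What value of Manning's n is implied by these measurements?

For a triangular section with side slope z = 3.9: A = zy² = 3.9×2.21² = 19.05 m²; P = 2y√(1+z²) = 2×2.21×4.026 = 17.8 m.
Hydraulic radius R = A/P = 19.05/17.8 = 1.07 m.
Rearranging Manning's equation: n = (1/Q) A R^(2/3) S^(1/2) = (1/38.9) × 19.05 × 1.07^(2/3) × √0.0055 = 0.038.

n = 0.038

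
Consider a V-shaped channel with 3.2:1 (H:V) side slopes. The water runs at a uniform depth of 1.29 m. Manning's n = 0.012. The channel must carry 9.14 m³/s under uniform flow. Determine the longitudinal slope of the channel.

S = 0.00081

For a triangular section with side slope z = 3.2: A = zy² = 3.2×1.29² = 5.325 m²; P = 2y√(1+z²) = 2×1.29×3.353 = 8.65 m.
Hydraulic radius R = A/P = 5.325/8.65 = 0.6156 m.
From Manning's equation, S = [nQ / (1 A R^(2/3))]² = [0.012 × 9.14 / (1 × 5.325 × 0.6156^(2/3))]² = 0.00081.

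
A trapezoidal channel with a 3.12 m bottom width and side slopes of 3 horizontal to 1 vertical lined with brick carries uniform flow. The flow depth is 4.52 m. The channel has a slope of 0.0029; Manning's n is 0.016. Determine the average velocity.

With bottom width b = 3.12 m and side slope z = 3: A = (b + zy)y = (3.12 + 3×4.52)×4.52 = 75.39 m²; P = b + 2y√(1+z²) = 3.12 + 2×4.52×3.162 = 31.71 m.
Hydraulic radius R = A/P = 75.39/31.71 = 2.378 m.
From Manning's equation, V = (1/n) R^(2/3) S^(1/2) = (1/0.016) × 2.378^(2/3) × 0.0029^(1/2) = 6 m/s.

V = 6 m/s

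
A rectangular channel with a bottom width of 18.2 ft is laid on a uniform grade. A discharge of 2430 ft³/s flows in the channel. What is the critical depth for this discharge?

For a rectangular channel, critical depth y_c = (q²/g)^(1/3) where q = Q/b = 2430/18.2 = 133.5 ft²/s.
So y_c = (133.5²/32.2)^(1/3) = 8.21 ft.

y_c = 8.21 ft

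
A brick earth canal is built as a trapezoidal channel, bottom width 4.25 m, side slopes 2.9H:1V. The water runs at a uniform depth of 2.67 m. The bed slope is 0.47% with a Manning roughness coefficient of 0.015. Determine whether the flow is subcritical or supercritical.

With bottom width b = 4.25 m and side slope z = 2.9: A = (b + zy)y = (4.25 + 2.9×2.67)×2.67 = 32.02 m²; P = b + 2y√(1+z²) = 4.25 + 2×2.67×3.068 = 20.63 m.
Hydraulic radius R = A/P = 32.02/20.63 = 1.552 m.
V = (1/n) R^(2/3) √S = (1/0.015) × 1.552^(2/3) × √0.0047 = 6.127 m/s. Hydraulic depth D_h = A/T = 32.02/19.74 = 1.622 m.
Froude number Fr = V/√(g·D_h) = 6.127/√(9.81×1.622) = 1.54, which is greater than 1, so the flow is supercritical.

supercritical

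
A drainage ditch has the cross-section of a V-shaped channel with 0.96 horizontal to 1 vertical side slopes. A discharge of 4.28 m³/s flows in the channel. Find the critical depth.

y_c = 1.32 m

At critical depth, Q² T / (g A³) = 1, i.e. A³/T = Q²/g = 4.28²/9.81 = 1.867.
Trying y = 1.45 m: A³/T = 2.954 — too large.
Trying y = 1.16 m: A³/T = 0.9678 — too small.
Trying y = 1.32 m: A³/T = 1.847 — ≈ 1.867.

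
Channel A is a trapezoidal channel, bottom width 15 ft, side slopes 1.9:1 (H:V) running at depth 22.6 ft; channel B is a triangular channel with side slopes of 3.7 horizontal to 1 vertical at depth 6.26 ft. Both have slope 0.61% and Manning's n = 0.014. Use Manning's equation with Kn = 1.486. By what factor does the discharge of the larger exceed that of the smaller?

Channel A: With bottom width b = 15 ft and side slope z = 1.9: A = (b + zy)y = (15 + 1.9×22.6)×22.6 = 1309 ft²; P = b + 2y√(1+z²) = 15 + 2×22.6×2.147 = 112 ft. Hydraulic radius R = A/P = 1309/112 = 11.69 ft. Q_A = (1.486/0.014)·1309·11.69^(2/3)·√0.0061 = 55900 ft³/s.
Channel B: For a triangular section with side slope z = 3.7: A = zy² = 3.7×6.26² = 145 ft²; P = 2y√(1+z²) = 2×6.26×3.833 = 47.99 ft. Hydraulic radius R = A/P = 145/47.99 = 3.022 ft. Q_B = (1.486/0.014)·145·3.022^(2/3)·√0.0061 = 2512 ft³/s.
The larger discharge is 55900 ft³/s and the smaller is 2512 ft³/s; the ratio is 22.3.

22.3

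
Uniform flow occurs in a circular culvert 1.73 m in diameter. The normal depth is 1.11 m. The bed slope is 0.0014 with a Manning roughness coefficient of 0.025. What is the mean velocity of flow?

For a circular section of diameter D = 1.73 m at depth y = 1.11 m, the central angle is θ = 2 arccos(1 − 2y/D) = 3.716 rad. Then A = (D²/8)(θ − sin θ) = 1.593 m² and P = Dθ/2 = 3.214 m.
Hydraulic radius R = A/P = 1.593/3.214 = 0.4957 m.
From Manning's equation, V = (1/n) R^(2/3) S^(1/2) = (1/0.025) × 0.4957^(2/3) × 0.0014^(1/2) = 0.937 m/s.

V = 0.937 m/s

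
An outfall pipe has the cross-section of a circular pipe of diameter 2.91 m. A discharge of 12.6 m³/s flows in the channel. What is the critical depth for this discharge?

At critical depth, Q² T / (g A³) = 1, i.e. A³/T = Q²/g = 12.6²/9.81 = 16.18.
At y = 1.17 m: A³/T = 5.485 — too small.
At y = 1.55 m: A³/T = 16.09 — matches.

y_c = 1.55 m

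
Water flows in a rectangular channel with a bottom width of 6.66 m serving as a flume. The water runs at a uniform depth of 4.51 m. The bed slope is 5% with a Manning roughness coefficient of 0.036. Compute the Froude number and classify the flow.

supercritical

Flow area A = b·y = 6.66 × 4.51 = 30.04 m². Wetted perimeter P = b + 2y = 6.66 + 2×4.51 = 15.68 m.
Hydraulic radius R = A/P = 30.04/15.68 = 1.916 m.
V = (1/n) R^(2/3) √S = (1/0.036) × 1.916^(2/3) × √0.05 = 9.58 m/s. Hydraulic depth D_h = A/T = 30.04/6.66 = 4.51 m.
Froude number Fr = V/√(g·D_h) = 9.58/√(9.81×4.51) = 1.44, which is greater than 1, so the flow is supercritical.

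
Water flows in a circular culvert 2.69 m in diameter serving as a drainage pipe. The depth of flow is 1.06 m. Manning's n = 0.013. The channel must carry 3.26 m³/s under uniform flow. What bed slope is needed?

S = 0.000878

For a circular section of diameter D = 2.69 m at depth y = 1.06 m, the central angle is θ = 2 arccos(1 − 2y/D) = 2.715 rad. Then A = (D²/8)(θ − sin θ) = 2.081 m² and P = Dθ/2 = 3.651 m.
Hydraulic radius R = A/P = 2.081/3.651 = 0.5699 m.
From Manning's equation, S = [nQ / (1 A R^(2/3))]² = [0.013 × 3.26 / (1 × 2.081 × 0.5699^(2/3))]² = 0.000878.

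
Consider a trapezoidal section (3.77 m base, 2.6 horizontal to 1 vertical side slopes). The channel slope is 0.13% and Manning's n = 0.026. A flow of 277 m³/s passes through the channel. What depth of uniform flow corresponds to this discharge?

Manning's equation rearranged: A R^(2/3) = nQ / (1·√S) = 0.026 × 277 / (√0.0013) = 199.7.
At y = 6.91 m: A R^(2/3) = 349.7 — over.
At y = 4.35 m: A R^(2/3) = 115.7 — short.
At y = 5.48 m: A R^(2/3) = 199.8 — matches.

y_n = 5.48 m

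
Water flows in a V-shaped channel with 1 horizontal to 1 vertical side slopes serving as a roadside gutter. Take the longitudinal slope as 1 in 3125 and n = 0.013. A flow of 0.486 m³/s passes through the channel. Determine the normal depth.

Manning's equation rearranged: A R^(2/3) = nQ / (1·√S) = 0.013 × 0.486 / (√0.00032) = 0.3532.
Try y = 1.1 m: A R^(2/3) = 0.6447 — too large.
Try y = 0.701 m: A R^(2/3) = 0.1939 — too small.
Try y = 0.878 m: A R^(2/3) = 0.3534 — close enough.

y_n = 0.878 m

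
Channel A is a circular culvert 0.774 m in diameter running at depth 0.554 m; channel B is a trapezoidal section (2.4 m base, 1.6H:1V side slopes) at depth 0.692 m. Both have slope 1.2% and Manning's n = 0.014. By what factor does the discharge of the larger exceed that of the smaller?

11

Channel A: For a circular section of diameter D = 0.774 m at depth y = 0.554 m, the central angle is θ = 2 arccos(1 − 2y/D) = 4.034 rad. Then A = (D²/8)(θ − sin θ) = 0.3604 m² and P = Dθ/2 = 1.561 m. Hydraulic radius R = A/P = 0.3604/1.561 = 0.2308 m. Q_A = (1/0.014)·0.3604·0.2308^(2/3)·√0.012 = 1.061 m³/s.
Channel B: With bottom width b = 2.4 m and side slope z = 1.6: A = (b + zy)y = (2.4 + 1.6×0.692)×0.692 = 2.427 m²; P = b + 2y√(1+z²) = 2.4 + 2×0.692×1.887 = 5.011 m. Hydraulic radius R = A/P = 2.427/5.011 = 0.4843 m. Q_B = (1/0.014)·2.427·0.4843^(2/3)·√0.012 = 11.71 m³/s.
The larger discharge is 11.71 m³/s and the smaller is 1.061 m³/s; the ratio is 11.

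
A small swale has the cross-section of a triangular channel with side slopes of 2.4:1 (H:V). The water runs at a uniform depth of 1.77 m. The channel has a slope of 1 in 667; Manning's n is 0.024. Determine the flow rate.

For a triangular section with side slope z = 2.4: A = zy² = 2.4×1.77² = 7.519 m²; P = 2y√(1+z²) = 2×1.77×2.6 = 9.204 m.
Hydraulic radius R = A/P = 7.519/9.204 = 0.8169 m.
Manning's equation: Q = (1/n) A R^(2/3) S^(1/2) = (1/0.024) × 7.519 × 0.8169^(2/3) × 0.001499^(1/2) = 10.6 m³/s.

Q = 10.6 m³/s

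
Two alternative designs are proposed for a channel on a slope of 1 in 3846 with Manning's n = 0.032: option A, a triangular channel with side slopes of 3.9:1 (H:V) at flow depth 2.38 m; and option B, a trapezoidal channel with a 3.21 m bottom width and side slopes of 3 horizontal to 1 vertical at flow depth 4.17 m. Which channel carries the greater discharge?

Channel A: For a triangular section with side slope z = 3.9: A = zy² = 3.9×2.38² = 22.09 m²; P = 2y√(1+z²) = 2×2.38×4.026 = 19.16 m. Hydraulic radius R = A/P = 22.09/19.16 = 1.153 m. Q_A = (1/0.032)·22.09·1.153^(2/3)·√0.00026 = 12.24 m³/s.
Channel B: With bottom width b = 3.21 m and side slope z = 3: A = (b + zy)y = (3.21 + 3×4.17)×4.17 = 65.55 m²; P = b + 2y√(1+z²) = 3.21 + 2×4.17×3.162 = 29.58 m. Hydraulic radius R = A/P = 65.55/29.58 = 2.216 m. Q_B = (1/0.032)·65.55·2.216^(2/3)·√0.00026 = 56.14 m³/s.
Q_A = 12.24 m³/s vs Q_B = 56.14 m³/s, so channel B carries more.

channel B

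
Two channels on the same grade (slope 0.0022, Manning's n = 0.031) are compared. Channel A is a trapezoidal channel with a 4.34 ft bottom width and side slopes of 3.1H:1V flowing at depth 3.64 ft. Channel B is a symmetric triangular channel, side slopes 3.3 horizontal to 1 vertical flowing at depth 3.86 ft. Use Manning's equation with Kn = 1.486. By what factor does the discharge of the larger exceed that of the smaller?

1.23

Channel A: With bottom width b = 4.34 ft and side slope z = 3.1: A = (b + zy)y = (4.34 + 3.1×3.64)×3.64 = 56.87 ft²; P = b + 2y√(1+z²) = 4.34 + 2×3.64×3.257 = 28.05 ft. Hydraulic radius R = A/P = 56.87/28.05 = 2.027 ft. Q_A = (1.486/0.031)·56.87·2.027^(2/3)·√0.0022 = 204.8 ft³/s.
Channel B: For a triangular section with side slope z = 3.3: A = zy² = 3.3×3.86² = 49.17 ft²; P = 2y√(1+z²) = 2×3.86×3.448 = 26.62 ft. Hydraulic radius R = A/P = 49.17/26.62 = 1.847 ft. Q_B = (1.486/0.031)·49.17·1.847^(2/3)·√0.0022 = 166.4 ft³/s.
The larger discharge is 204.8 ft³/s and the smaller is 166.4 ft³/s; the ratio is 1.23.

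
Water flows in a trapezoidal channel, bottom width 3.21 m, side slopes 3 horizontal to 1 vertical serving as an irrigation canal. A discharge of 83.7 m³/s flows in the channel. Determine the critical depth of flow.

y_c = 2.28 m

At critical depth, Q² T / (g A³) = 1, i.e. A³/T = Q²/g = 83.7²/9.81 = 714.1.
Try y = 2.61 m: A³/T = 1268 — high.
Try y = 1.8 m: A³/T = 265.7 — low.
Try y = 2.28 m: A³/T = 712.3 — ≈ 714.1.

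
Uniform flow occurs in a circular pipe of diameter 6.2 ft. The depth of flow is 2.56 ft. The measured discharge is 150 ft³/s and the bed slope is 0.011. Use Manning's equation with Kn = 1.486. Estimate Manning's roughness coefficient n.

For a circular section of diameter D = 6.2 ft at depth y = 2.56 ft, the central angle is θ = 2 arccos(1 − 2y/D) = 2.791 rad. Then A = (D²/8)(θ − sin θ) = 11.76 ft² and P = Dθ/2 = 8.653 ft.
Hydraulic radius R = A/P = 11.76/8.653 = 1.36 ft.
Rearranging Manning's equation: n = (1.486/Q) A R^(2/3) S^(1/2) = (1.486/150) × 11.76 × 1.36^(2/3) × √0.011 = 0.015.

n = 0.015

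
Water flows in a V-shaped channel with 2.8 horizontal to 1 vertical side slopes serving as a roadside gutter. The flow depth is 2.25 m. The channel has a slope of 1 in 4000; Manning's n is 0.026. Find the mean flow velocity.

For a triangular section with side slope z = 2.8: A = zy² = 2.8×2.25² = 14.17 m²; P = 2y√(1+z²) = 2×2.25×2.973 = 13.38 m.
Hydraulic radius R = A/P = 14.17/13.38 = 1.059 m.
From Manning's equation, V = (1/n) R^(2/3) S^(1/2) = (1/0.026) × 1.059^(2/3) × 0.00025^(1/2) = 0.632 m/s.

V = 0.632 m/s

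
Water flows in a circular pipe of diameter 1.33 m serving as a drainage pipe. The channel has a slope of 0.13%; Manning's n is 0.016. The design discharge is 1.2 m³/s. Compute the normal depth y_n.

Manning's equation rearranged: A R^(2/3) = nQ / (1·√S) = 0.016 × 1.2 / (√0.0013) = 0.5325.
At y = 0.976 m: A R^(2/3) = 0.5925 — too large.
At y = 0.899 m: A R^(2/3) = 0.5327 — matches.

y_n = 0.899 m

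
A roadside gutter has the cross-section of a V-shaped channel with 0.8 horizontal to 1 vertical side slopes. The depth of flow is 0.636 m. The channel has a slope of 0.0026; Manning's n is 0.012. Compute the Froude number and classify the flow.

For a triangular section with side slope z = 0.8: A = zy² = 0.8×0.636² = 0.3236 m²; P = 2y√(1+z²) = 2×0.636×1.281 = 1.629 m.
Hydraulic radius R = A/P = 0.3236/1.629 = 0.1987 m.
V = (1/n) R^(2/3) √S = (1/0.012) × 0.1987^(2/3) × √0.0026 = 1.447 m/s. Hydraulic depth D_h = A/T = 0.3236/1.018 = 0.318 m.
Froude number Fr = V/√(g·D_h) = 1.447/√(9.81×0.318) = 0.819, which is less than 1, so the flow is subcritical.

subcritical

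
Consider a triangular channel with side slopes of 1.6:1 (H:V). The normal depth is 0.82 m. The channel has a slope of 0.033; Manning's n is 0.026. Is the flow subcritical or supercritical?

supercritical

For a triangular section with side slope z = 1.6: A = zy² = 1.6×0.82² = 1.076 m²; P = 2y√(1+z²) = 2×0.82×1.887 = 3.094 m.
Hydraulic radius R = A/P = 1.076/3.094 = 0.3477 m.
V = (1/n) R^(2/3) √S = (1/0.026) × 0.3477^(2/3) × √0.033 = 3.455 m/s. Hydraulic depth D_h = A/T = 1.076/2.624 = 0.41 m.
Froude number Fr = V/√(g·D_h) = 3.455/√(9.81×0.41) = 1.72, which is greater than 1, so the flow is supercritical.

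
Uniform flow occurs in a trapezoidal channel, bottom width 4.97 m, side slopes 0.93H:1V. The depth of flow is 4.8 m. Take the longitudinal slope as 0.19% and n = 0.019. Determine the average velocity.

With bottom width b = 4.97 m and side slope z = 0.93: A = (b + zy)y = (4.97 + 0.93×4.8)×4.8 = 45.28 m²; P = b + 2y√(1+z²) = 4.97 + 2×4.8×1.366 = 18.08 m.
Hydraulic radius R = A/P = 45.28/18.08 = 2.505 m.
From Manning's equation, V = (1/n) R^(2/3) S^(1/2) = (1/0.019) × 2.505^(2/3) × 0.0019^(1/2) = 4.23 m/s.

V = 4.23 m/s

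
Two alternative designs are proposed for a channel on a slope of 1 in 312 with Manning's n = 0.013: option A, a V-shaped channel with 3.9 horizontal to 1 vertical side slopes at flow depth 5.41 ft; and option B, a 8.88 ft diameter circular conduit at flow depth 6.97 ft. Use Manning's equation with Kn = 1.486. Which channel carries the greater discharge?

Channel A: For a triangular section with side slope z = 3.9: A = zy² = 3.9×5.41² = 114.1 ft²; P = 2y√(1+z²) = 2×5.41×4.026 = 43.56 ft. Hydraulic radius R = A/P = 114.1/43.56 = 2.62 ft. Q_A = (1.486/0.013)·114.1·2.62^(2/3)·√0.003205 = 1404 ft³/s.
Channel B: For a circular section of diameter D = 8.88 ft at depth y = 6.97 ft, the central angle is θ = 2 arccos(1 − 2y/D) = 4.354 rad. Then A = (D²/8)(θ − sin θ) = 52.15 ft² and P = Dθ/2 = 19.33 ft. Hydraulic radius R = A/P = 52.15/19.33 = 2.697 ft. Q_B = (1.486/0.013)·52.15·2.697^(2/3)·√0.003205 = 654 ft³/s.
Q_A = 1404 ft³/s vs Q_B = 654 ft³/s, so channel A carries more.

channel A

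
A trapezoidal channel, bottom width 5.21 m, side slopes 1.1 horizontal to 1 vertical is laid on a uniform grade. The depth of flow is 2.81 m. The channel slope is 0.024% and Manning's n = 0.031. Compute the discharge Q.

Q = 16.7 m³/s

With bottom width b = 5.21 m and side slope z = 1.1: A = (b + zy)y = (5.21 + 1.1×2.81)×2.81 = 23.33 m²; P = b + 2y√(1+z²) = 5.21 + 2×2.81×1.487 = 13.56 m.
Hydraulic radius R = A/P = 23.33/13.56 = 1.72 m.
Manning's equation: Q = (1/n) A R^(2/3) S^(1/2) = (1/0.031) × 23.33 × 1.72^(2/3) × 0.00024^(1/2) = 16.7 m³/s.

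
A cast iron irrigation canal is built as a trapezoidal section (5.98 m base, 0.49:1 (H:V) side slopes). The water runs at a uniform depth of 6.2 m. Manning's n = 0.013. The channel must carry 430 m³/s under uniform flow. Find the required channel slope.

With bottom width b = 5.98 m and side slope z = 0.49: A = (b + zy)y = (5.98 + 0.49×6.2)×6.2 = 55.91 m²; P = b + 2y√(1+z²) = 5.98 + 2×6.2×1.114 = 19.79 m.
Hydraulic radius R = A/P = 55.91/19.79 = 2.825 m.
From Manning's equation, S = [nQ / (1 A R^(2/3))]² = [0.013 × 430 / (1 × 55.91 × 2.825^(2/3))]² = 0.0025.

S = 0.0025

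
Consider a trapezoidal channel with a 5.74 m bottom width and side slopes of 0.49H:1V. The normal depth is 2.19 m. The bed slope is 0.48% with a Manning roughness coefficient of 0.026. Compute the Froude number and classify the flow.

With bottom width b = 5.74 m and side slope z = 0.49: A = (b + zy)y = (5.74 + 0.49×2.19)×2.19 = 14.92 m²; P = b + 2y√(1+z²) = 5.74 + 2×2.19×1.114 = 10.62 m.
Hydraulic radius R = A/P = 14.92/10.62 = 1.405 m.
V = (1/n) R^(2/3) √S = (1/0.026) × 1.405^(2/3) × √0.0048 = 3.343 m/s. Hydraulic depth D_h = A/T = 14.92/7.886 = 1.892 m.
Froude number Fr = V/√(g·D_h) = 3.343/√(9.81×1.892) = 0.776, which is less than 1, so the flow is subcritical.

subcritical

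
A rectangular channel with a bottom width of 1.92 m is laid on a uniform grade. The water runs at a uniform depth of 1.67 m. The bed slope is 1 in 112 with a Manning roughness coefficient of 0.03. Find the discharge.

Flow area A = b·y = 1.92 × 1.67 = 3.206 m². Wetted perimeter P = b + 2y = 1.92 + 2×1.67 = 5.26 m.
Hydraulic radius R = A/P = 3.206/5.26 = 0.6096 m.
Manning's equation: Q = (1/n) A R^(2/3) S^(1/2) = (1/0.03) × 3.206 × 0.6096^(2/3) × 0.008929^(1/2) = 7.26 m³/s.

Q = 7.26 m³/s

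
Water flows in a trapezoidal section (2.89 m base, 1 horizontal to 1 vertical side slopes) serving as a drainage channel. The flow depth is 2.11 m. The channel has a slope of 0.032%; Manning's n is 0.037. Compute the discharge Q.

With bottom width b = 2.89 m and side slope z = 1: A = (b + zy)y = (2.89 + 1×2.11)×2.11 = 10.55 m²; P = b + 2y√(1+z²) = 2.89 + 2×2.11×1.414 = 8.858 m.
Hydraulic radius R = A/P = 10.55/8.858 = 1.191 m.
Manning's equation: Q = (1/n) A R^(2/3) S^(1/2) = (1/0.037) × 10.55 × 1.191^(2/3) × 0.00032^(1/2) = 5.73 m³/s.

Q = 5.73 m³/s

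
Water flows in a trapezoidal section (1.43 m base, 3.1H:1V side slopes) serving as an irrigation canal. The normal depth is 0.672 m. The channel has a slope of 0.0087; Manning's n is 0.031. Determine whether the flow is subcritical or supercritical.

subcritical

With bottom width b = 1.43 m and side slope z = 3.1: A = (b + zy)y = (1.43 + 3.1×0.672)×0.672 = 2.361 m²; P = b + 2y√(1+z²) = 1.43 + 2×0.672×3.257 = 5.808 m.
Hydraulic radius R = A/P = 2.361/5.808 = 0.4065 m.
V = (1/n) R^(2/3) √S = (1/0.031) × 0.4065^(2/3) × √0.0087 = 1.651 m/s. Hydraulic depth D_h = A/T = 2.361/5.596 = 0.4219 m.
Froude number Fr = V/√(g·D_h) = 1.651/√(9.81×0.4219) = 0.812, which is less than 1, so the flow is subcritical.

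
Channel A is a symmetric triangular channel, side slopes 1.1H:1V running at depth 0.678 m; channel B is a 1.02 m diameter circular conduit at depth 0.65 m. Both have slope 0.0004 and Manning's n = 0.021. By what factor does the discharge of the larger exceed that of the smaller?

1.2

Channel A: For a triangular section with side slope z = 1.1: A = zy² = 1.1×0.678² = 0.5057 m²; P = 2y√(1+z²) = 2×0.678×1.487 = 2.016 m. Hydraulic radius R = A/P = 0.5057/2.016 = 0.2508 m. Q_A = (1/0.021)·0.5057·0.2508^(2/3)·√0.0004 = 0.1915 m³/s.
Channel B: For a circular section of diameter D = 1.02 m at depth y = 0.65 m, the central angle is θ = 2 arccos(1 − 2y/D) = 3.698 rad. Then A = (D²/8)(θ − sin θ) = 0.5495 m² and P = Dθ/2 = 1.886 m. Hydraulic radius R = A/P = 0.5495/1.886 = 0.2914 m. Q_B = (1/0.021)·0.5495·0.2914^(2/3)·√0.0004 = 0.23 m³/s.
The larger discharge is 0.23 m³/s and the smaller is 0.1915 m³/s; the ratio is 1.2.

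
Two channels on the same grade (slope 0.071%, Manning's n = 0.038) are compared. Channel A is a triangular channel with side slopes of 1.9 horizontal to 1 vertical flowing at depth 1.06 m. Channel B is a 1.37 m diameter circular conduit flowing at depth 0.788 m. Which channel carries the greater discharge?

channel A

Channel A: For a triangular section with side slope z = 1.9: A = zy² = 1.9×1.06² = 2.135 m²; P = 2y√(1+z²) = 2×1.06×2.147 = 4.552 m. Hydraulic radius R = A/P = 2.135/4.552 = 0.469 m. Q_A = (1/0.038)·2.135·0.469^(2/3)·√0.00071 = 0.9036 m³/s.
Channel B: For a circular section of diameter D = 1.37 m at depth y = 0.788 m, the central angle is θ = 2 arccos(1 − 2y/D) = 3.443 rad. Then A = (D²/8)(θ − sin θ) = 0.8776 m² and P = Dθ/2 = 2.359 m. Hydraulic radius R = A/P = 0.8776/2.359 = 0.3721 m. Q_B = (1/0.038)·0.8776·0.3721^(2/3)·√0.00071 = 0.3184 m³/s.
Q_A = 0.9036 m³/s vs Q_B = 0.3184 m³/s, so channel A carries more.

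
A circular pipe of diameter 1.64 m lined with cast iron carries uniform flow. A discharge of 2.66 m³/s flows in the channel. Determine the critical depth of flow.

y_c = 0.821 m

At critical depth, Q² T / (g A³) = 1, i.e. A³/T = Q²/g = 2.66²/9.81 = 0.7213.
Try y = 0.965 m: A³/T = 1.338 — over.
Try y = 0.821 m: A³/T = 0.7218 — close enough.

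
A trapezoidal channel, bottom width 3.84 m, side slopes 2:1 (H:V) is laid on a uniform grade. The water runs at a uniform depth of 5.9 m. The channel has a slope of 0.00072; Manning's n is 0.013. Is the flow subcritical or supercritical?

With bottom width b = 3.84 m and side slope z = 2: A = (b + zy)y = (3.84 + 2×5.9)×5.9 = 92.28 m²; P = b + 2y√(1+z²) = 3.84 + 2×5.9×2.236 = 30.23 m.
Hydraulic radius R = A/P = 92.28/30.23 = 3.053 m.
V = (1/n) R^(2/3) √S = (1/0.013) × 3.053^(2/3) × √0.00072 = 4.344 m/s. Hydraulic depth D_h = A/T = 92.28/27.44 = 3.363 m.
Froude number Fr = V/√(g·D_h) = 4.344/√(9.81×3.363) = 0.756, which is less than 1, so the flow is subcritical.

subcritical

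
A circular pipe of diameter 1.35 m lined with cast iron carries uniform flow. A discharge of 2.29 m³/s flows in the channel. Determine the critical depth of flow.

y_c = 0.806 m

At critical depth, Q² T / (g A³) = 1, i.e. A³/T = Q²/g = 2.29²/9.81 = 0.5346.
Try y = 0.7 m: A³/T = 0.312 — low.
Try y = 1.02 m: A³/T = 1.346 — high.
Try y = 0.806 m: A³/T = 0.5349 — close enough.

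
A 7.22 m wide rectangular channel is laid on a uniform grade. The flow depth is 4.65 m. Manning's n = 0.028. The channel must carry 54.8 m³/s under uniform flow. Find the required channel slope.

S = 0.000811

Flow area A = b·y = 7.22 × 4.65 = 33.57 m². Wetted perimeter P = b + 2y = 7.22 + 2×4.65 = 16.52 m.
Hydraulic radius R = A/P = 33.57/16.52 = 2.032 m.
From Manning's equation, S = [nQ / (1 A R^(2/3))]² = [0.028 × 54.8 / (1 × 33.57 × 2.032^(2/3))]² = 0.000811.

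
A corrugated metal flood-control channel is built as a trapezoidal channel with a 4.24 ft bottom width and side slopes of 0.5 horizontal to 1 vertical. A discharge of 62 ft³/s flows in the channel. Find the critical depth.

At critical depth, Q² T / (g A³) = 1, i.e. A³/T = Q²/g = 62²/32.2 = 119.4.
Try y = 1.93 ft: A³/T = 164.3 — high.
Try y = 1.52 ft: A³/T = 76.21 — low.
Try y = 1.75 ft: A³/T = 119.7 — matches.

y_c = 1.75 ft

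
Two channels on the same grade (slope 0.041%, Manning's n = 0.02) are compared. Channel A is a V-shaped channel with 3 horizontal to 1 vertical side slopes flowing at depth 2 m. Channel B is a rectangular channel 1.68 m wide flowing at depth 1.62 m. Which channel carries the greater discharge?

Channel A: For a triangular section with side slope z = 3: A = zy² = 3×2² = 12 m²; P = 2y√(1+z²) = 2×2×3.162 = 12.65 m. Hydraulic radius R = A/P = 12/12.65 = 0.9487 m. Q_A = (1/0.02)·12·0.9487^(2/3)·√0.00041 = 11.73 m³/s.
Channel B: Flow area A = b·y = 1.68 × 1.62 = 2.722 m². Wetted perimeter P = b + 2y = 1.68 + 2×1.62 = 4.92 m. Hydraulic radius R = A/P = 2.722/4.92 = 0.5532 m. Q_B = (1/0.02)·2.722·0.5532^(2/3)·√0.00041 = 1.857 m³/s.
Q_A = 11.73 m³/s vs Q_B = 1.857 m³/s, so channel A carries more.

channel A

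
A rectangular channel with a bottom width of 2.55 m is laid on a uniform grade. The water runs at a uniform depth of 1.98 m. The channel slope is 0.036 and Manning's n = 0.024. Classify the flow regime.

supercritical

Flow area A = b·y = 2.55 × 1.98 = 5.049 m². Wetted perimeter P = b + 2y = 2.55 + 2×1.98 = 6.51 m.
Hydraulic radius R = A/P = 5.049/6.51 = 0.7756 m.
V = (1/n) R^(2/3) √S = (1/0.024) × 0.7756^(2/3) × √0.036 = 6.674 m/s. Hydraulic depth D_h = A/T = 5.049/2.55 = 1.98 m.
Froude number Fr = V/√(g·D_h) = 6.674/√(9.81×1.98) = 1.51, which is greater than 1, so the flow is supercritical.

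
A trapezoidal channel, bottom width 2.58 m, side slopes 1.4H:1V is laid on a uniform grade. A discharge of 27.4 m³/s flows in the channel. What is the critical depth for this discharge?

At critical depth, Q² T / (g A³) = 1, i.e. A³/T = Q²/g = 27.4²/9.81 = 76.53.
At y = 1.32 m: A³/T = 31.82 — too small.
At y = 1.67 m: A³/T = 76.35 — ≈ 76.53.

y_c = 1.67 m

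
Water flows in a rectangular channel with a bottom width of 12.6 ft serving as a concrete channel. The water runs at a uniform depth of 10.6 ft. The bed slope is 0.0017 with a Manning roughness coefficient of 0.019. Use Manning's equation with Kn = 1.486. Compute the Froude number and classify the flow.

subcritical

Flow area A = b·y = 12.6 × 10.6 = 133.6 ft². Wetted perimeter P = b + 2y = 12.6 + 2×10.6 = 33.8 ft.
Hydraulic radius R = A/P = 133.6/33.8 = 3.951 ft.
V = (1.486/n) R^(2/3) √S = (1.486/0.019) × 3.951^(2/3) × √0.0017 = 8.06 ft/s. Hydraulic depth D_h = A/T = 133.6/12.6 = 10.6 ft.
Froude number Fr = V/√(g·D_h) = 8.06/√(32.2×10.6) = 0.436, which is less than 1, so the flow is subcritical.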